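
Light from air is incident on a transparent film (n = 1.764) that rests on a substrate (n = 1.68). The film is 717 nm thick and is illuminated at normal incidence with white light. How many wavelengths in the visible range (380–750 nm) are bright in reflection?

Top surface (1.0 → 1.764): reflection off a higher-index medium gives a half-wave phase shift.
Ray reflecting at the bottom interface goes from n = 1.764 toward n = 1.68: no phase shift.
The two reflections differ by half a wavelength.
So the condition for constructive reflection is 2 n t = (m + ½) λ.
λ = 2 n t / (m + ½) = 2530 / (m + ½) nm.
m=2: 1012 nm (IR); m=3: 723 nm (visible); m=4: 562 nm (visible); m=5: 460 nm (visible); m=6: 389 nm (visible); m=7: 337 nm (UV).

4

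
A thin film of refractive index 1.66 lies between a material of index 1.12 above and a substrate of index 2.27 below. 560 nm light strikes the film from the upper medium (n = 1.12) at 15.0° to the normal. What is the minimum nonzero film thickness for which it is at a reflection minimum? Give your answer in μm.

Ray reflecting at the top interface goes from n = 1.12 toward n = 1.66: a half-wave phase shift.
At the lower boundary (n = 1.66 to n = 2.27) the reflected ray undergoes a half-wave phase shift.
The two reflections carry the same phase change, so no net offset.
With no net inversion, destructive interference in reflection requires 2 n t cos θ_r = (m + ½) λ.
Snell's law: 1.12 sin 15.0° = 1.66 sin θ_r → sin θ_r = 0.175, cos θ_r = 0.985.
Minimum at m = 0: t = λ / (4 n cos θ_r) = 560 / (4 × 1.66 × 0.985) = 85.7 nm.

0.0857 μm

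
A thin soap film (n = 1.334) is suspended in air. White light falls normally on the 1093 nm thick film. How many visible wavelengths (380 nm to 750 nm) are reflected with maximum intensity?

4

Ray reflecting at the top interface goes from n = 1.0 toward n = 1.334: a half-wave phase shift.
Bottom surface (1.334 → 1.0): reflection off a lower-index medium gives no phase shift.
Exactly one π shift → a net half-wave offset.
For maximum reflection here: 2 n t = (m + ½) λ.
λ = 2 n t / (m + ½) = 2916 / (m + ½) nm.
m=3: 833 nm (IR); m=4: 648 nm (visible); m=5: 530 nm (visible); m=6: 449 nm (visible); m=7: 389 nm (visible); m=8: 343 nm (UV).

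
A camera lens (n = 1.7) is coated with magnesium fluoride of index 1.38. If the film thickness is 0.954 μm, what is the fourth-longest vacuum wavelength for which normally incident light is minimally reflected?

752 nm

At the upper boundary (n = 1.0 to n = 1.38) the reflected ray undergoes a half-wave phase shift.
Bottom surface (1.38 → 1.7): reflection off a higher-index medium gives a half-wave phase shift.
Net: no relative phase inversion (both shifts match).
With no net inversion, destructive interference in reflection requires 2 n t = (m + ½) λ.
λ = 2 n t / (m + ½). The fourth-longest wavelength is m = 3: λ = 2 × 1.38 × 954 / 3.50 = 752 nm.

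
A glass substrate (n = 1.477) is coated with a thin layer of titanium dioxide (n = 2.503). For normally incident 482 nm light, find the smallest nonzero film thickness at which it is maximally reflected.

Top surface (1.0 → 2.503): reflection off a higher-index medium gives a half-wave phase shift.
Ray reflecting at the bottom interface goes from n = 2.503 toward n = 1.477: no phase shift.
Net: one phase inversion between the two reflected rays.
For strong reflection here: 2 n t = (m + ½) λ.
Minimum at m = 0: t = λ / (4 n) = 482 / (4 × 2.503) = 48.1 nm.

48.1 nm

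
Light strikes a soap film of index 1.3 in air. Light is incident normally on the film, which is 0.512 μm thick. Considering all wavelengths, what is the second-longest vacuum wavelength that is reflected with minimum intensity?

666 nm

At the upper boundary (n = 1.0 to n = 1.3) the reflected ray undergoes a half-wave phase shift.
Bottom surface (1.3 → 1.0): reflection off a lower-index medium gives no phase shift.
The two reflections differ by half a wavelength.
So the condition for destructive reflection is 2 n t = m λ.
λ = 2 n t / m. The second-longest wavelength is m = 2: λ = 2 × 1.3 × 512 / 2.00 = 666 nm.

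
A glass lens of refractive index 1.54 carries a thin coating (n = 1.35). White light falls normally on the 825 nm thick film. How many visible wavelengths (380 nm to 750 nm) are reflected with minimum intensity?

3

Ray reflecting at the top interface goes from n = 1.0 toward n = 1.35: a half-wave phase shift.
Bottom surface (1.35 → 1.54): reflection off a higher-index medium gives a half-wave phase shift.
Net: no relative phase inversion (both shifts match).
For weak reflection here: 2 n t = (m + ½) λ.
λ = 2 n t / (m + ½) = 2228 / (m + ½) nm.
m=2: 891 nm (IR); m=3: 636 nm (visible); m=4: 495 nm (visible); m=5: 405 nm (visible); m=6: 343 nm (UV).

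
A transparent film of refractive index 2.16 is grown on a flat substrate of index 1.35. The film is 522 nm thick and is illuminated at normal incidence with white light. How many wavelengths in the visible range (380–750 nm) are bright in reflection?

3

Top surface (1.0 → 2.16): reflection off a higher-index medium gives a half-wave phase shift.
Bottom surface (2.16 → 1.35): reflection off a lower-index medium gives no phase shift.
Net: one phase inversion between the two reflected rays.
So the condition for constructive reflection is 2 n t = (m + ½) λ.
λ = 2 n t / (m + ½) = 2255 / (m + ½) nm.
m=2: 902 nm (IR); m=3: 644 nm (visible); m=4: 501 nm (visible); m=5: 410 nm (visible); m=6: 347 nm (UV).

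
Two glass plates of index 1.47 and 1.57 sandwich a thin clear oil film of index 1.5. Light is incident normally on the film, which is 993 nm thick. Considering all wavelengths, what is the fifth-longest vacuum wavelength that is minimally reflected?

Ray reflecting at the top interface goes from n = 1.47 toward n = 1.5: a half-wave phase shift.
Bottom surface (1.5 → 1.57): reflection off a higher-index medium gives a half-wave phase shift.
The two reflections carry the same phase change, so no net offset.
With no net inversion, destructive interference in reflection requires 2 n t = (m + ½) λ.
λ = 2 n t / (m + ½). The fifth-longest wavelength is m = 4: λ = 2 × 1.5 × 993 / 4.50 = 662 nm.

662 nm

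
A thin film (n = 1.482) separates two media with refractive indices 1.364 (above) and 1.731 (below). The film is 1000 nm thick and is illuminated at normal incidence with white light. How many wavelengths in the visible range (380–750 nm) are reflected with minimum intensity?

Top surface (1.364 → 1.482): reflection off a higher-index medium gives a half-wave phase shift.
Ray reflecting at the bottom interface goes from n = 1.482 toward n = 1.731: a half-wave phase shift.
Net: no relative phase inversion (both shifts match).
So the condition for destructive reflection is 2 n t = (m + ½) λ.
λ = 2 n t / (m + ½) = 2964 / (m + ½) nm.
m=3: 847 nm (IR); m=4: 659 nm (visible); m=5: 539 nm (visible); m=6: 456 nm (visible); m=7: 395 nm (visible); m=8: 349 nm (UV).

4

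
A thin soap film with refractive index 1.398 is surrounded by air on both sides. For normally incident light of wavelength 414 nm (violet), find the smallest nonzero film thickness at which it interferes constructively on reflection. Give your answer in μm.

Ray reflecting at the top interface goes from n = 1.0 toward n = 1.398: a half-wave phase shift.
Bottom surface (1.398 → 1.0): reflection off a lower-index medium gives no phase shift.
The two reflections differ by half a wavelength.
For bright reflection here: 2 n t = (m + ½) λ.
Minimum at m = 0: t = λ / (4 n) = 414 / (4 × 1.398) = 74.0 nm.

0.0740 μm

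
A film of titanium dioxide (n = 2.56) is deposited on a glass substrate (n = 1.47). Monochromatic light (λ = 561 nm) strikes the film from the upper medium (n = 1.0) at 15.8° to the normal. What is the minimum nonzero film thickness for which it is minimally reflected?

Ray reflecting at the top interface goes from n = 1.0 toward n = 2.56: a half-wave phase shift.
Ray reflecting at the bottom interface goes from n = 2.56 toward n = 1.47: no phase shift.
The two reflections differ by half a wavelength.
For dark reflection here: 2 n t cos θ_r = m λ.
Snell's law: 1.0 sin 15.8° = 2.56 sin θ_r → sin θ_r = 0.106, cos θ_r = 0.994.
Minimum nonzero at m = 1: t = λ / (2 n cos θ_r) = 561 / (2 × 2.56 × 0.994) = 110 nm.

110 nm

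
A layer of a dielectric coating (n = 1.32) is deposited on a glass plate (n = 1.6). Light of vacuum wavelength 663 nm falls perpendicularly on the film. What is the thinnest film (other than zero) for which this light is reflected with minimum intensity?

126 nm

Ray reflecting at the top interface goes from n = 1.0 toward n = 1.32: a half-wave phase shift.
Ray reflecting at the bottom interface goes from n = 1.32 toward n = 1.6: a half-wave phase shift.
The two reflections carry the same phase change, so no net offset.
So the condition for destructive reflection is 2 n t = (m + ½) λ.
Minimum at m = 0: t = λ / (4 n) = 663 / (4 × 1.32) = 126 nm.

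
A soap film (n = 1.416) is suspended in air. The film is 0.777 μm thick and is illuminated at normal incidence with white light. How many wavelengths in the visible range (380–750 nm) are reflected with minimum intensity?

Ray reflecting at the top interface goes from n = 1.0 toward n = 1.416: a half-wave phase shift.
At the lower boundary (n = 1.416 to n = 1.0) the reflected ray undergoes no phase shift.
Exactly one π shift → a net half-wave offset.
So the condition for destructive reflection is 2 n t = m λ.
λ = 2 n t / m = 2200 / m nm.
m=2: 1100 nm (IR); m=3: 733 nm (visible); m=4: 550 nm (visible); m=5: 440 nm (visible); m=6: 367 nm (UV).

3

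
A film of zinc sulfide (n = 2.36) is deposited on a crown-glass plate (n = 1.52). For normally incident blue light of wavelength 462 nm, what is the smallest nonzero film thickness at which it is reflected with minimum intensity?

Ray reflecting at the top interface goes from n = 1.0 toward n = 2.36: a half-wave phase shift.
Ray reflecting at the bottom interface goes from n = 2.36 toward n = 1.52: no phase shift.
Net: one phase inversion between the two reflected rays.
With one net inversion, destructive interference in reflection requires 2 n t = m λ.
The smallest nonzero thickness corresponds to m = 1: t = m λ / (2 n) = 1.00 × 462 / (2 × 2.36) = 97.9 nm.

97.9 nm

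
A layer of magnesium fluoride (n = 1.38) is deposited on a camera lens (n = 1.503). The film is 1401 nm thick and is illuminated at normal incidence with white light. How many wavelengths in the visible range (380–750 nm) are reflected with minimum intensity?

Ray reflecting at the top interface goes from n = 1.0 toward n = 1.38: a half-wave phase shift.
Ray reflecting at the bottom interface goes from n = 1.38 toward n = 1.503: a half-wave phase shift.
Net: no relative phase inversion (both shifts match).
For minimum reflection here: 2 n t = (m + ½) λ.
λ = 2 n t / (m + ½) = 3867 / (m + ½) nm.
m=4: 859 nm (IR); m=5: 703 nm (visible); m=6: 595 nm (visible); m=7: 516 nm (visible); m=8: 455 nm (visible); m=9: 407 nm (visible); m=10: 368 nm (UV).

5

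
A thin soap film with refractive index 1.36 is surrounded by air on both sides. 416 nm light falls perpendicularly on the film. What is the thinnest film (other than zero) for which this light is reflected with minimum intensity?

153 nm

Ray reflecting at the top interface goes from n = 1.0 toward n = 1.36: a half-wave phase shift.
Bottom surface (1.36 → 1.0): reflection off a lower-index medium gives no phase shift.
Net: one phase inversion between the two reflected rays.
So the condition for destructive reflection is 2 n t = m λ.
Minimum nonzero at m = 1: t = λ / (2 n) = 416 / (2 × 1.36) = 153 nm.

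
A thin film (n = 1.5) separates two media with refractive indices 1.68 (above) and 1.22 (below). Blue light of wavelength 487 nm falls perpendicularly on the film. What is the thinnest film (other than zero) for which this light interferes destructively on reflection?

81.2 nm

At the upper boundary (n = 1.68 to n = 1.5) the reflected ray undergoes no phase shift.
At the lower boundary (n = 1.5 to n = 1.22) the reflected ray undergoes no phase shift.
Net: no relative phase inversion (both shifts match).
For dark reflection here: 2 n t = (m + ½) λ.
Minimum at m = 0: t = λ / (4 n) = 487 / (4 × 1.5) = 81.2 nm.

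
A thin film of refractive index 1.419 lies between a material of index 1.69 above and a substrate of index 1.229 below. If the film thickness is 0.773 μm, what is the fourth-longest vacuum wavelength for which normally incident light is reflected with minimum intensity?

627 nm

At the upper boundary (n = 1.69 to n = 1.419) the reflected ray undergoes no phase shift.
Bottom surface (1.419 → 1.229): reflection off a lower-index medium gives no phase shift.
Net: no relative phase inversion (both shifts match).
With no net inversion, destructive interference in reflection requires 2 n t = (m + ½) λ.
λ = 2 n t / (m + ½). The fourth-longest wavelength is m = 3: λ = 2 × 1.419 × 773 / 3.50 = 627 nm.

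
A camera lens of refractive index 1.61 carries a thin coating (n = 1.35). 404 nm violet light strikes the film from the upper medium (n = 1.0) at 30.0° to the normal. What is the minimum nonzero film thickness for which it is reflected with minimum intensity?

Top surface (1.0 → 1.35): reflection off a higher-index medium gives a half-wave phase shift.
Bottom surface (1.35 → 1.61): reflection off a higher-index medium gives a half-wave phase shift.
Net: no relative phase inversion (both shifts match).
So the condition for destructive reflection is 2 n t cos θ_r = (m + ½) λ.
Snell's law: 1.0 sin 30.0° = 1.35 sin θ_r → sin θ_r = 0.370, cos θ_r = 0.929.
Minimum at m = 0: t = λ / (4 n cos θ_r) = 404 / (4 × 1.35 × 0.929) = 80.5 nm.

80.5 nm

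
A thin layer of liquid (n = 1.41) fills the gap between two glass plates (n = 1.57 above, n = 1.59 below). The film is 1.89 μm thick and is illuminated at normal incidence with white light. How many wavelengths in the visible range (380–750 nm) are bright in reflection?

At the upper boundary (n = 1.57 to n = 1.41) the reflected ray undergoes no phase shift.
At the lower boundary (n = 1.41 to n = 1.59) the reflected ray undergoes a half-wave phase shift.
The two reflections differ by half a wavelength.
So the condition for constructive reflection is 2 n t = (m + ½) λ.
λ = 2 n t / (m + ½) = 5330 / (m + ½) nm.
m=6: 820 nm (IR); m=7: 711 nm (visible); m=8: 627 nm (visible); m=9: 561 nm (visible); m=10: 508 nm (visible); m=11: 463 nm (visible); m=12: 426 nm (visible); m=13: 395 nm (visible); m=14: 368 nm (UV).

7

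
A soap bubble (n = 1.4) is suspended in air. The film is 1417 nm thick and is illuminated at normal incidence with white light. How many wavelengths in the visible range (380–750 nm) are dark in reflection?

Top surface (1.0 → 1.4): reflection off a higher-index medium gives a half-wave phase shift.
Ray reflecting at the bottom interface goes from n = 1.4 toward n = 1.0: no phase shift.
Exactly one π shift → a net half-wave offset.
For minimum reflection here: 2 n t = m λ.
λ = 2 n t / m = 3968 / m nm.
m=5: 794 nm (IR); m=6: 661 nm (visible); m=7: 567 nm (visible); m=8: 496 nm (visible); m=9: 441 nm (visible); m=10: 397 nm (visible); m=11: 361 nm (UV).

5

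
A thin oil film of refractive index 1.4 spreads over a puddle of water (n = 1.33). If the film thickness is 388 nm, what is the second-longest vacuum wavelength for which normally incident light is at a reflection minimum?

543 nm

At the upper boundary (n = 1.0 to n = 1.4) the reflected ray undergoes a half-wave phase shift.
Bottom surface (1.4 → 1.33): reflection off a lower-index medium gives no phase shift.
Net: one phase inversion between the two reflected rays.
So the condition for destructive reflection is 2 n t = m λ.
λ = 2 n t / m. The second-longest wavelength is m = 2: λ = 2 × 1.4 × 388 / 2.00 = 543 nm.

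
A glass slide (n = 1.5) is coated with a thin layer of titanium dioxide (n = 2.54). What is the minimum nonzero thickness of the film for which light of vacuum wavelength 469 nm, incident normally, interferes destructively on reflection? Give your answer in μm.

Ray reflecting at the top interface goes from n = 1.0 toward n = 2.54: a half-wave phase shift.
At the lower boundary (n = 2.54 to n = 1.5) the reflected ray undergoes no phase shift.
The two reflections differ by half a wavelength.
With one net inversion, destructive interference in reflection requires 2 n t = m λ.
Minimum nonzero at m = 1: t = λ / (2 n) = 469 / (2 × 2.54) = 92.3 nm.

0.0923 μm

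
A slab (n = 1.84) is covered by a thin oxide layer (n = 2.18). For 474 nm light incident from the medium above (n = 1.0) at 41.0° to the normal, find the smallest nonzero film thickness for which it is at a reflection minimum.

114 nm

At the upper boundary (n = 1.0 to n = 2.18) the reflected ray undergoes a half-wave phase shift.
Ray reflecting at the bottom interface goes from n = 2.18 toward n = 1.84: no phase shift.
Net: one phase inversion between the two reflected rays.
With one net inversion, destructive interference in reflection requires 2 n t cos θ_r = m λ.
Snell's law: 1.0 sin 41.0° = 2.18 sin θ_r → sin θ_r = 0.301, cos θ_r = 0.954.
Minimum nonzero at m = 1: t = λ / (2 n cos θ_r) = 474 / (2 × 2.18 × 0.954) = 114 nm.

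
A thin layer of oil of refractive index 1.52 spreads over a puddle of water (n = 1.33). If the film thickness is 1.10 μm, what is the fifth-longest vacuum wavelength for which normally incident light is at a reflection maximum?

Top surface (1.0 → 1.52): reflection off a higher-index medium gives a half-wave phase shift.
Bottom surface (1.52 → 1.33): reflection off a lower-index medium gives no phase shift.
Net: one phase inversion between the two reflected rays.
So the condition for constructive reflection is 2 n t = (m + ½) λ.
λ = 2 n t / (m + ½). The fifth-longest wavelength is m = 4: λ = 2 × 1.52 × 1100 / 4.50 = 743 nm.

743 nm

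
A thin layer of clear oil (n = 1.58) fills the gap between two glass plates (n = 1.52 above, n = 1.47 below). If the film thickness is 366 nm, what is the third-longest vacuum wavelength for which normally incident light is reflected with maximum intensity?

At the upper boundary (n = 1.52 to n = 1.58) the reflected ray undergoes a half-wave phase shift.
At the lower boundary (n = 1.58 to n = 1.47) the reflected ray undergoes no phase shift.
Exactly one π shift → a net half-wave offset.
For maximum reflection here: 2 n t = (m + ½) λ.
λ = 2 n t / (m + ½). The third-longest wavelength is m = 2: λ = 2 × 1.58 × 366 / 2.50 = 463 nm.

463 nm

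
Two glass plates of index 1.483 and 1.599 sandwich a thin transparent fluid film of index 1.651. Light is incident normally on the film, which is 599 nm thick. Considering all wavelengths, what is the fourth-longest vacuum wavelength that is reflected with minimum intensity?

494 nm

Ray reflecting at the top interface goes from n = 1.483 toward n = 1.651: a half-wave phase shift.
Bottom surface (1.651 → 1.599): reflection off a lower-index medium gives no phase shift.
Net: one phase inversion between the two reflected rays.
With one net inversion, destructive interference in reflection requires 2 n t = m λ.
λ = 2 n t / m. The fourth-longest wavelength is m = 4: λ = 2 × 1.651 × 599 / 4.00 = 494 nm.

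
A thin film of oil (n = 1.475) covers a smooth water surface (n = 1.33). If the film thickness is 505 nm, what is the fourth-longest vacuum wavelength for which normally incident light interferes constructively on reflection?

At the upper boundary (n = 1.0 to n = 1.475) the reflected ray undergoes a half-wave phase shift.
Bottom surface (1.475 → 1.33): reflection off a lower-index medium gives no phase shift.
Exactly one π shift → a net half-wave offset.
With one net inversion, constructive interference in reflection requires 2 n t = (m + ½) λ.
λ = 2 n t / (m + ½). The fourth-longest wavelength is m = 3: λ = 2 × 1.475 × 505 / 3.50 = 426 nm.

426 nm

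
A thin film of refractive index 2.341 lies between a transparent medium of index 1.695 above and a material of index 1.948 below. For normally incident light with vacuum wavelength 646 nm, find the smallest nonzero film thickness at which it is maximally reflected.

At the upper boundary (n = 1.695 to n = 2.341) the reflected ray undergoes a half-wave phase shift.
Bottom surface (2.341 → 1.948): reflection off a lower-index medium gives no phase shift.
Exactly one π shift → a net half-wave offset.
So the condition for constructive reflection is 2 n t = (m + ½) λ.
Minimum at m = 0: t = λ / (4 n) = 646 / (4 × 2.341) = 69.0 nm.

69.0 nm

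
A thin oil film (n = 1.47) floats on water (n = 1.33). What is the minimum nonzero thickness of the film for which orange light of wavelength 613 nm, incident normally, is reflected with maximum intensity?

104 nm

Ray reflecting at the top interface goes from n = 1.0 toward n = 1.47: a half-wave phase shift.
Bottom surface (1.47 → 1.33): reflection off a lower-index medium gives no phase shift.
Net: one phase inversion between the two reflected rays.
With one net inversion, constructive interference in reflection requires 2 n t = (m + ½) λ.
Minimum at m = 0: t = λ / (4 n) = 613 / (4 × 1.47) = 104 nm.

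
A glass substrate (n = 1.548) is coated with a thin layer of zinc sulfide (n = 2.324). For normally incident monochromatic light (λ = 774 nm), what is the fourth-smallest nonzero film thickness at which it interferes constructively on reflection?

Ray reflecting at the top interface goes from n = 1.0 toward n = 2.324: a half-wave phase shift.
At the lower boundary (n = 2.324 to n = 1.548) the reflected ray undergoes no phase shift.
Exactly one π shift → a net half-wave offset.
With one net inversion, constructive interference in reflection requires 2 n t = (m + ½) λ.
The fourth-smallest nonzero thickness corresponds to m = 3: t = (m + ½) λ / (2 n) = 3.50 × 774 / (2 × 2.324) = 583 nm.

583 nm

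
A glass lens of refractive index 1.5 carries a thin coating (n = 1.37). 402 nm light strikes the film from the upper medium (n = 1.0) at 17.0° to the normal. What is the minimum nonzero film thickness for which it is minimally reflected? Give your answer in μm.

At the upper boundary (n = 1.0 to n = 1.37) the reflected ray undergoes a half-wave phase shift.
Bottom surface (1.37 → 1.5): reflection off a higher-index medium gives a half-wave phase shift.
The two reflections carry the same phase change, so no net offset.
So the condition for destructive reflection is 2 n t cos θ_r = (m + ½) λ.
Snell's law: 1.0 sin 17.0° = 1.37 sin θ_r → sin θ_r = 0.213, cos θ_r = 0.977.
Minimum at m = 0: t = λ / (4 n cos θ_r) = 402 / (4 × 1.37 × 0.977) = 75.1 nm.

0.0751 μm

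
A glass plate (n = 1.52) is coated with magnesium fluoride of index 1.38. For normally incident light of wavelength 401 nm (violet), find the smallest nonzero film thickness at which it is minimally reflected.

72.6 nm

At the upper boundary (n = 1.0 to n = 1.38) the reflected ray undergoes a half-wave phase shift.
Ray reflecting at the bottom interface goes from n = 1.38 toward n = 1.52: a half-wave phase shift.
Net: no relative phase inversion (both shifts match).
So the condition for destructive reflection is 2 n t = (m + ½) λ.
Minimum at m = 0: t = λ / (4 n) = 401 / (4 × 1.38) = 72.6 nm.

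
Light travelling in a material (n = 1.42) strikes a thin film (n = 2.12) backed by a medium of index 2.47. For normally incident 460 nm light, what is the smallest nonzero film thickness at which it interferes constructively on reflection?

At the upper boundary (n = 1.42 to n = 2.12) the reflected ray undergoes a half-wave phase shift.
Bottom surface (2.12 → 2.47): reflection off a higher-index medium gives a half-wave phase shift.
Zero or two π shifts → no net half-wave offset.
With no net inversion, constructive interference in reflection requires 2 n t = m λ.
The smallest nonzero thickness corresponds to m = 1: t = m λ / (2 n) = 1.00 × 460 / (2 × 2.12) = 108 nm.

108 nm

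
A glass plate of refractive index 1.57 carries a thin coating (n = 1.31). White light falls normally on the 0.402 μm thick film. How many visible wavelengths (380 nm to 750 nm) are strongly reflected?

1

At the upper boundary (n = 1.0 to n = 1.31) the reflected ray undergoes a half-wave phase shift.
At the lower boundary (n = 1.31 to n = 1.57) the reflected ray undergoes a half-wave phase shift.
Net: no relative phase inversion (both shifts match).
With no net inversion, constructive interference in reflection requires 2 n t = m λ.
λ = 2 n t / m = 1053 / m nm.
m=1: 1053 nm (IR); m=2: 527 nm (visible); m=3: 351 nm (UV).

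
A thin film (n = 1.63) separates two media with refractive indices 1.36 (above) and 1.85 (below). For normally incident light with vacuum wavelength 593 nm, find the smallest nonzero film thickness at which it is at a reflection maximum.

At the upper boundary (n = 1.36 to n = 1.63) the reflected ray undergoes a half-wave phase shift.
At the lower boundary (n = 1.63 to n = 1.85) the reflected ray undergoes a half-wave phase shift.
Net: no relative phase inversion (both shifts match).
For strong reflection here: 2 n t = m λ.
Minimum nonzero at m = 1: t = λ / (2 n) = 593 / (2 × 1.63) = 182 nm.

182 nm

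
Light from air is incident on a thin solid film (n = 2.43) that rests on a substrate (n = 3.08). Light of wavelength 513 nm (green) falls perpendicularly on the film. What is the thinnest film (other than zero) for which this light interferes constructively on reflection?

106 nm

Top surface (1.0 → 2.43): reflection off a higher-index medium gives a half-wave phase shift.
At the lower boundary (n = 2.43 to n = 3.08) the reflected ray undergoes a half-wave phase shift.
The two reflections carry the same phase change, so no net offset.
For strong reflection here: 2 n t = m λ.
Minimum nonzero at m = 1: t = λ / (2 n) = 513 / (2 × 2.43) = 106 nm.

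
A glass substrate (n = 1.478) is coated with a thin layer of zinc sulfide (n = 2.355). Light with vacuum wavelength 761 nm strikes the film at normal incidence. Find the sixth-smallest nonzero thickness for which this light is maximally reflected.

889 nm

At the upper boundary (n = 1.0 to n = 2.355) the reflected ray undergoes a half-wave phase shift.
Ray reflecting at the bottom interface goes from n = 2.355 toward n = 1.478: no phase shift.
Exactly one π shift → a net half-wave offset.
So the condition for constructive reflection is 2 n t = (m + ½) λ.
The sixth-smallest nonzero thickness corresponds to m = 5: t = (m + ½) λ / (2 n) = 5.50 × 761 / (2 × 2.355) = 889 nm.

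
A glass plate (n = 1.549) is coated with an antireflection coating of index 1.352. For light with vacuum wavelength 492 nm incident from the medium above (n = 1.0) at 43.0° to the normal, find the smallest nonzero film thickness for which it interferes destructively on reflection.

105 nm

Top surface (1.0 → 1.352): reflection off a higher-index medium gives a half-wave phase shift.
Bottom surface (1.352 → 1.549): reflection off a higher-index medium gives a half-wave phase shift.
The two reflections carry the same phase change, so no net offset.
With no net inversion, destructive interference in reflection requires 2 n t cos θ_r = (m + ½) λ.
Snell's law: 1.0 sin 43.0° = 1.352 sin θ_r → sin θ_r = 0.504, cos θ_r = 0.863.
Minimum at m = 0: t = λ / (4 n cos θ_r) = 492 / (4 × 1.352 × 0.863) = 105 nm.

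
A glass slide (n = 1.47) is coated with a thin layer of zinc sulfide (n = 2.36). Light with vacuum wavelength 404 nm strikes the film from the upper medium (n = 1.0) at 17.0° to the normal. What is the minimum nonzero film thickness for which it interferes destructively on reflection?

Ray reflecting at the top interface goes from n = 1.0 toward n = 2.36: a half-wave phase shift.
Ray reflecting at the bottom interface goes from n = 2.36 toward n = 1.47: no phase shift.
Exactly one π shift → a net half-wave offset.
For weak reflection here: 2 n t cos θ_r = m λ.
Snell's law: 1.0 sin 17.0° = 2.36 sin θ_r → sin θ_r = 0.124, cos θ_r = 0.992.
Minimum nonzero at m = 1: t = λ / (2 n cos θ_r) = 404 / (2 × 2.36 × 0.992) = 86.3 nm.

86.3 nm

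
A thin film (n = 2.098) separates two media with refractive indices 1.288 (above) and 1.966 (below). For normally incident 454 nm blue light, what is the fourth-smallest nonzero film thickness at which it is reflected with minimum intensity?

Ray reflecting at the top interface goes from n = 1.288 toward n = 2.098: a half-wave phase shift.
Bottom surface (2.098 → 1.966): reflection off a lower-index medium gives no phase shift.
Exactly one π shift → a net half-wave offset.
For minimum reflection here: 2 n t = m λ.
The fourth-smallest nonzero thickness corresponds to m = 4: t = m λ / (2 n) = 4.00 × 454 / (2 × 2.098) = 433 nm.

433 nm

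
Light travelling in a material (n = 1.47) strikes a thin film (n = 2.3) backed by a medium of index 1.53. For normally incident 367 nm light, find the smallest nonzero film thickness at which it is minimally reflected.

79.8 nm

Ray reflecting at the top interface goes from n = 1.47 toward n = 2.3: a half-wave phase shift.
At the lower boundary (n = 2.3 to n = 1.53) the reflected ray undergoes no phase shift.
Exactly one π shift → a net half-wave offset.
For weak reflection here: 2 n t = m λ.
Minimum nonzero at m = 1: t = λ / (2 n) = 367 / (2 × 2.3) = 79.8 nm.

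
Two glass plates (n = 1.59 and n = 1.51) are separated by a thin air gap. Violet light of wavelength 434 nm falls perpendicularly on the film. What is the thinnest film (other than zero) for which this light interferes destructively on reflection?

217 nm

Ray reflecting at the top interface goes from n = 1.59 toward n = 1.0: no phase shift.
Bottom surface (1.0 → 1.51): reflection off a higher-index medium gives a half-wave phase shift.
The two reflections differ by half a wavelength.
So the condition for destructive reflection is 2 n t = m λ.
Minimum nonzero at m = 1: t = λ / (2 n) = 434 / (2 × 1.0) = 217 nm.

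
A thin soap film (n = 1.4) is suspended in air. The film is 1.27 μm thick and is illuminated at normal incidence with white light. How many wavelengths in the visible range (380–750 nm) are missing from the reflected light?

5

Top surface (1.0 → 1.4): reflection off a higher-index medium gives a half-wave phase shift.
At the lower boundary (n = 1.4 to n = 1.0) the reflected ray undergoes no phase shift.
Exactly one π shift → a net half-wave offset.
For weak reflection here: 2 n t = m λ.
λ = 2 n t / m = 3556 / m nm.
m=4: 889 nm (IR); m=5: 711 nm (visible); m=6: 593 nm (visible); m=7: 508 nm (visible); m=8: 445 nm (visible); m=9: 395 nm (visible); m=10: 356 nm (UV).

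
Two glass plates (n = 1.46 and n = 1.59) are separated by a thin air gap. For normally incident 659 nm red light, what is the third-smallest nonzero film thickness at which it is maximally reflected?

At the upper boundary (n = 1.46 to n = 1.0) the reflected ray undergoes no phase shift.
At the lower boundary (n = 1.0 to n = 1.59) the reflected ray undergoes a half-wave phase shift.
Exactly one π shift → a net half-wave offset.
So the condition for constructive reflection is 2 n t = (m + ½) λ.
The third-smallest nonzero thickness corresponds to m = 2: t = (m + ½) λ / (2 n) = 2.50 × 659 / (2 × 1.0) = 824 nm.

824 nm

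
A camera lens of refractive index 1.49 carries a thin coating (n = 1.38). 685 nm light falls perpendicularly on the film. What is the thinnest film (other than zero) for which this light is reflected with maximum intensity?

At the upper boundary (n = 1.0 to n = 1.38) the reflected ray undergoes a half-wave phase shift.
Bottom surface (1.38 → 1.49): reflection off a higher-index medium gives a half-wave phase shift.
Zero or two π shifts → no net half-wave offset.
For maximum reflection here: 2 n t = m λ.
Minimum nonzero at m = 1: t = λ / (2 n) = 685 / (2 × 1.38) = 248 nm.

248 nm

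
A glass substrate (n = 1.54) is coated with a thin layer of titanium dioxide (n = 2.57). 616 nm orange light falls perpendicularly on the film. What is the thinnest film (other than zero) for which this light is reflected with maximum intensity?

59.9 nm

Ray reflecting at the top interface goes from n = 1.0 toward n = 2.57: a half-wave phase shift.
Bottom surface (2.57 → 1.54): reflection off a lower-index medium gives no phase shift.
Exactly one π shift → a net half-wave offset.
So the condition for constructive reflection is 2 n t = (m + ½) λ.
Minimum at m = 0: t = λ / (4 n) = 616 / (4 × 2.57) = 59.9 nm.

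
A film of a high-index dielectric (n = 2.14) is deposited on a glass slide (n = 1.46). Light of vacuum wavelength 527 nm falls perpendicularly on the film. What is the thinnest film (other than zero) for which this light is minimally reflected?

Top surface (1.0 → 2.14): reflection off a higher-index medium gives a half-wave phase shift.
Bottom surface (2.14 → 1.46): reflection off a lower-index medium gives no phase shift.
Exactly one π shift → a net half-wave offset.
With one net inversion, destructive interference in reflection requires 2 n t = m λ.
Minimum nonzero at m = 1: t = λ / (2 n) = 527 / (2 × 2.14) = 123 nm.

123 nm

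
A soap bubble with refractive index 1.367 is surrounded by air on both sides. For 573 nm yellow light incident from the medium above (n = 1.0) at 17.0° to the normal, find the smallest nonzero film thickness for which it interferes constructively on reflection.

At the upper boundary (n = 1.0 to n = 1.367) the reflected ray undergoes a half-wave phase shift.
Ray reflecting at the bottom interface goes from n = 1.367 toward n = 1.0: no phase shift.
Net: one phase inversion between the two reflected rays.
For bright reflection here: 2 n t cos θ_r = (m + ½) λ.
Snell's law: 1.0 sin 17.0° = 1.367 sin θ_r → sin θ_r = 0.214, cos θ_r = 0.977.
Minimum at m = 0: t = λ / (4 n cos θ_r) = 573 / (4 × 1.367 × 0.977) = 107 nm.

107 nm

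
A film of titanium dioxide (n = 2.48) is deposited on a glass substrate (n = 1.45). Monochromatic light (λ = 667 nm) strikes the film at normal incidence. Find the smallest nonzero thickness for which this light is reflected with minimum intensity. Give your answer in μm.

Ray reflecting at the top interface goes from n = 1.0 toward n = 2.48: a half-wave phase shift.
Ray reflecting at the bottom interface goes from n = 2.48 toward n = 1.45: no phase shift.
The two reflections differ by half a wavelength.
With one net inversion, destructive interference in reflection requires 2 n t = m λ.
The smallest nonzero thickness corresponds to m = 1: t = m λ / (2 n) = 1.00 × 667 / (2 × 2.48) = 134 nm.

0.134 μm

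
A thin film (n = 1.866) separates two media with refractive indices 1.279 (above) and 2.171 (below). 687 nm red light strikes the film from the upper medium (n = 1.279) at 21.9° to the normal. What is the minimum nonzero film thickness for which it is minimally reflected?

95.2 nm

Top surface (1.279 → 1.866): reflection off a higher-index medium gives a half-wave phase shift.
Bottom surface (1.866 → 2.171): reflection off a higher-index medium gives a half-wave phase shift.
The two reflections carry the same phase change, so no net offset.
So the condition for destructive reflection is 2 n t cos θ_r = (m + ½) λ.
Snell's law: 1.279 sin 21.9° = 1.866 sin θ_r → sin θ_r = 0.256, cos θ_r = 0.967.
Minimum at m = 0: t = λ / (4 n cos θ_r) = 687 / (4 × 1.866 × 0.967) = 95.2 nm.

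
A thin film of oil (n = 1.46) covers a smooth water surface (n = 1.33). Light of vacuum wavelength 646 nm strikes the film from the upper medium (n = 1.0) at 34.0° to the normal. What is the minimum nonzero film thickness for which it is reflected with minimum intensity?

239 nm

Ray reflecting at the top interface goes from n = 1.0 toward n = 1.46: a half-wave phase shift.
Ray reflecting at the bottom interface goes from n = 1.46 toward n = 1.33: no phase shift.
Net: one phase inversion between the two reflected rays.
For dark reflection here: 2 n t cos θ_r = m λ.
Snell's law: 1.0 sin 34.0° = 1.46 sin θ_r → sin θ_r = 0.383, cos θ_r = 0.924.
Minimum nonzero at m = 1: t = λ / (2 n cos θ_r) = 646 / (2 × 1.46 × 0.924) = 239 nm.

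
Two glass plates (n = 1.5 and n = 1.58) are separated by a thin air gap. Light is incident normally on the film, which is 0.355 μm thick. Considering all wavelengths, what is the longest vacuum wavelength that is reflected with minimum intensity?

At the upper boundary (n = 1.5 to n = 1.0) the reflected ray undergoes no phase shift.
Ray reflecting at the bottom interface goes from n = 1.0 toward n = 1.58: a half-wave phase shift.
The two reflections differ by half a wavelength.
For minimum reflection here: 2 n t = m λ.
λ = 2 n t / m. The longest wavelength is m = 1: λ = 2 × 1.0 × 355 / 1.00 = 710 nm.

710 nm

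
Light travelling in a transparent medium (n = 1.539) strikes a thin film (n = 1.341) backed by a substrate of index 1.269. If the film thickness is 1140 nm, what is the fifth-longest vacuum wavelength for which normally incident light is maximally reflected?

611 nm

Ray reflecting at the top interface goes from n = 1.539 toward n = 1.341: no phase shift.
Ray reflecting at the bottom interface goes from n = 1.341 toward n = 1.269: no phase shift.
Net: no relative phase inversion (both shifts match).
So the condition for constructive reflection is 2 n t = m λ.
λ = 2 n t / m. The fifth-longest wavelength is m = 5: λ = 2 × 1.341 × 1140 / 5.00 = 611 nm.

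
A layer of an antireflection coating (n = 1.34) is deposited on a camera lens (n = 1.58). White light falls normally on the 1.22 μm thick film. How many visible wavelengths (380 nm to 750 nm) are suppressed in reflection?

Top surface (1.0 → 1.34): reflection off a higher-index medium gives a half-wave phase shift.
At the lower boundary (n = 1.34 to n = 1.58) the reflected ray undergoes a half-wave phase shift.
Net: no relative phase inversion (both shifts match).
With no net inversion, destructive interference in reflection requires 2 n t = (m + ½) λ.
λ = 2 n t / (m + ½) = 3270 / (m + ½) nm.
m=3: 934 nm (IR); m=4: 727 nm (visible); m=5: 594 nm (visible); m=6: 503 nm (visible); m=7: 436 nm (visible); m=8: 385 nm (visible); m=9: 344 nm (UV).

5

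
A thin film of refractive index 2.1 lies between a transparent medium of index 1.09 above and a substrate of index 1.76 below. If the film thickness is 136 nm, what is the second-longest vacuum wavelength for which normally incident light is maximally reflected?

Ray reflecting at the top interface goes from n = 1.09 toward n = 2.1: a half-wave phase shift.
At the lower boundary (n = 2.1 to n = 1.76) the reflected ray undergoes no phase shift.
Exactly one π shift → a net half-wave offset.
For maximum reflection here: 2 n t = (m + ½) λ.
λ = 2 n t / (m + ½). The second-longest wavelength is m = 1: λ = 2 × 2.1 × 136 / 1.50 = 381 nm.

381 nm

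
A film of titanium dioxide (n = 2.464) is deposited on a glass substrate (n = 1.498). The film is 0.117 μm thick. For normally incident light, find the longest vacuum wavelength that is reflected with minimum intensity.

At the upper boundary (n = 1.0 to n = 2.464) the reflected ray undergoes a half-wave phase shift.
At the lower boundary (n = 2.464 to n = 1.498) the reflected ray undergoes no phase shift.
Exactly one π shift → a net half-wave offset.
With one net inversion, destructive interference in reflection requires 2 n t = m λ.
λ = 2 n t / m. The longest wavelength is m = 1: λ = 2 × 2.464 × 117 / 1.00 = 577 nm.

577 nm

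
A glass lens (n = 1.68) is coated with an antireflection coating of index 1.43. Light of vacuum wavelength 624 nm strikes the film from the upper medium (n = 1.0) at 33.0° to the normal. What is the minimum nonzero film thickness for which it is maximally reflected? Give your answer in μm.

0.236 μm

Ray reflecting at the top interface goes from n = 1.0 toward n = 1.43: a half-wave phase shift.
Bottom surface (1.43 → 1.68): reflection off a higher-index medium gives a half-wave phase shift.
Net: no relative phase inversion (both shifts match).
With no net inversion, constructive interference in reflection requires 2 n t cos θ_r = m λ.
Snell's law: 1.0 sin 33.0° = 1.43 sin θ_r → sin θ_r = 0.381, cos θ_r = 0.925.
Minimum nonzero at m = 1: t = λ / (2 n cos θ_r) = 624 / (2 × 1.43 × 0.925) = 236 nm.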